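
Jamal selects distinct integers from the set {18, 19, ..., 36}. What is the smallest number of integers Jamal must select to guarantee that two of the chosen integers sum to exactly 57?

12

A set avoiding the sum 57 can contain at most one of each pair {x, 57−x}, plus the 3 elements whose complement lies outside the range.
The integers 18, …, 28 (11 of them) are such a set: any two sum to at least 18+19 = 37 and at most 27+28 = 55 < 57.
By pigeonhole, any 12th integer completes one of the 8 pairs, so 12 choices force a sum of 57.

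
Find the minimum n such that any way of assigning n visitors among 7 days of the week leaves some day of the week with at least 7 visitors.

43

With 42 visitors one could put exactly 6 in each of the 7 days of the week, and no day of the week would reach 7.
One more visitor must land in a day of the week that already has 6, giving it 7.
So 7 × 6 + 1 = 43 visitors are required.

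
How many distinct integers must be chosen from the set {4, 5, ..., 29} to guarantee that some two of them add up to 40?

18

A set avoiding the sum 40 can contain at most one of each pair {x, 40−x}, plus the 8 elements whose complement lies outside the range or equal to its own complement.
The integers 4, …, 20 (17 of them) are such a set: any two sum to at least 4+5 = 9 and at most 19+20 = 39 < 40.
Any 18th integer completes one of the 9 pairs, so 18 choices force a sum of 40.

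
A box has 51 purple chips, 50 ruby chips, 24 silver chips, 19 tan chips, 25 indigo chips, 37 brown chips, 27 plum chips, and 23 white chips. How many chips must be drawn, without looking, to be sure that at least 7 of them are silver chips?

239

In the worst case for collecting silver chips, every non-silver chip comes out first.
There are 51 + 50 + 19 + 25 + 37 + 27 + 23 = 232 non-silver chips altogether.
After those, each further chip must be silver, so 232 + 7 = 239 draws guarantee 7 silver chips.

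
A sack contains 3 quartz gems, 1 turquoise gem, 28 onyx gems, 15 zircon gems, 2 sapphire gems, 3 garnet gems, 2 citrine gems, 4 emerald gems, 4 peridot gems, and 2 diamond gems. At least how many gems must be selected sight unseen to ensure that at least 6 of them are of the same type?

An adversary could hand out at most 5 gems per type (8 types run out sooner): 3 + 1 + 5 + 5 + 2 + 3 + 2 + 4 + 4 + 2 = 31 gems and still no type has 6.
By pigeonhole, one more gem lands in a type already at 5, so 32 draws are enough and 31 are not.

32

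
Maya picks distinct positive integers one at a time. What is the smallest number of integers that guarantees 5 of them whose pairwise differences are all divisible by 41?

Integers whose pairwise differences are multiples of 41 are exactly those sharing a remainder mod 41. The 41 residue classes mod 41 are the pigeonholes.
With 164 integers one could put 4 in each residue class and have no class reach 5.
The 165th integer pushes some class to 5, so 41·4 + 1 = 165.

165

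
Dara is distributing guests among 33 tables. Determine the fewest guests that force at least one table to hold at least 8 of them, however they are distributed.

232

With 231 guests one could put exactly 7 in each of the 33 tables, and no table would reach 8.
One more guest must land in a table that already has 7, giving it 8.
So 33 × 7 + 1 = 232 guests are required.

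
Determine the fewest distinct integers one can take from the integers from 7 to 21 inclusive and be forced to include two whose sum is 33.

11

Two chosen integers sum to 33 exactly when both halves of some pair {x, 33−x} with 12 ≤ x ≤ 33−x ≤ 21 are chosen — 5 such pairs.
The remaining 5 elements (those with no distinct partner in range) can never complete a 33-sum, so the worst case takes all of them and one from each pair: 5 + 5 = 10.
By the pigeonhole principle, the 11th integer has to be the second member of some pair, so 10 + 1 = 11.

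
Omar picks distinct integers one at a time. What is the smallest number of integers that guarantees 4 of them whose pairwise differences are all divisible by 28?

85

Integers whose pairwise differences are multiples of 28 are exactly those sharing a remainder mod 28. The 28 residue classes mod 28 are the pigeonholes.
With 84 integers one could put 3 in each residue class and have no class reach 4.
The 85th integer pushes some class to 4, so 28·3 + 1 = 85.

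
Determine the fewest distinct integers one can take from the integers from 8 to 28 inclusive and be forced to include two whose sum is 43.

15

Two chosen integers sum to 43 exactly when both halves of some pair {x, 43−x} with 15 ≤ x ≤ 43−x ≤ 28 are chosen — 7 such pairs.
The remaining 7 elements (those with no distinct partner in range) can never complete a 43-sum, so the worst case takes all of them and one from each pair: 7 + 7 = 14.
The 15th integer has to be the second member of some pair, so 14 + 1 = 15.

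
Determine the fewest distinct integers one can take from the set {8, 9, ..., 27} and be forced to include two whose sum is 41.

A set avoiding the sum 41 can contain at most one of each pair {x, 41−x}, plus the 6 elements whose complement lies outside the range.
The integers 8, …, 20 (13 of them) are such a set: any two sum to at least 8+9 = 17 and at most 19+20 = 39 < 41.
Any 14th integer completes one of the 7 pairs, so 14 choices force a sum of 41.

14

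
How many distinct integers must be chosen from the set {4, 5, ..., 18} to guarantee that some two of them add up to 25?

Group the elements by complementary pair {x, 25−x}: {7,18}, {8,17}, {9,16}, …, giving 6 two-element pairs and 3 integers whose partner 25−x falls outside [4,18].
By the pigeonhole principle, treating each of those 9 groups as a pigeonhole, one can pick one integer per group — 9 integers — with no two summing to 25.
The 10th integer lands in an occupied pair, forcing a sum of 25.

10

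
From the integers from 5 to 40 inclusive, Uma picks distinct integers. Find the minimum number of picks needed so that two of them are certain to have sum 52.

Group the elements by complementary pair {x, 52−x}: {12,40}, {13,39}, {14,38}, …, giving 14 two-element pairs, the single value 26 (it cannot pair with itself since the integers are distinct), and 7 integers whose partner 52−x falls outside [5,40].
By pigeonhole, treating each of those 22 groups as a pigeonhole, one can pick one integer per group — 22 integers — with no two summing to 52.
The 23rd integer lands in an occupied pair, forcing a sum of 52.

23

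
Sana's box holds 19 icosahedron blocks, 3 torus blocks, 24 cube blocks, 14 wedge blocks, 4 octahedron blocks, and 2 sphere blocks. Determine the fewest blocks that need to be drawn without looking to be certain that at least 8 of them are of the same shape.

An adversary could hand out at most 7 blocks per shape (torus, octahedron, sphere run out sooner): 7 + 3 + 7 + 7 + 4 + 2 = 30 blocks and still no shape has 8.
One more block lands in a shape already at 7, so 31 draws are enough and 30 are not.

31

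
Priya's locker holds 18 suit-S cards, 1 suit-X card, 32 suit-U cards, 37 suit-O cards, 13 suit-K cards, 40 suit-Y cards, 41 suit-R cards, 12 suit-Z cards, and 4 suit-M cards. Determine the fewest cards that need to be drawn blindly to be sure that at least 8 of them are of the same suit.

55

Put each drawn card into a box by suit. The largest draw with every box below 8 takes min(count, 7) from each suit; suits with fewer than 7 contribute all they have.
Σ min(cᵢ, 7) = 7 + 1 + 7 + 7 + 7 + 7 + 7 + 7 + 4 = 54.
Draw number 54 + 1 = 55 must push one box to 8.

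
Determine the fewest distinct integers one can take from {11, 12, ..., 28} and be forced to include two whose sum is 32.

14

Group the elements by complementary pair {x, 32−x}: {11,21}, {12,20}, {13,19}, …, giving 5 two-element pairs, the single value 16 (it cannot pair with itself since the integers are distinct), and 7 integers whose partner 32−x falls outside [11,28].
Treating each of those 13 groups as a pigeonhole, one can pick one integer per group — 13 integers — with no two summing to 32.
The 14th integer lands in an occupied pair, forcing a sum of 32.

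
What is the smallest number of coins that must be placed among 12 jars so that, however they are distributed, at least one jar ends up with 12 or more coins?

133

With 132 coins one could put exactly 11 in each of the 12 jars, and no jar would reach 12.
One more coin must land in a jar that already has 11, giving it 12.
So 12 × 11 + 1 = 133 coins are required.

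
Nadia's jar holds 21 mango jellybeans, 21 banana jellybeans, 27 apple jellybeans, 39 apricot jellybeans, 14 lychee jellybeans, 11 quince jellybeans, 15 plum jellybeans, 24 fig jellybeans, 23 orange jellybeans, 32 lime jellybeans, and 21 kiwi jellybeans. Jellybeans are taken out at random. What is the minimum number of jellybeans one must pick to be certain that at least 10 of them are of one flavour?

100

An adversary could hand out at most 9 jellybeans per flavour: 9 + 9 + 9 + 9 + 9 + 9 + 9 + 9 + 9 + 9 + 9 = 99 jellybeans and still no flavour has 10.
By pigeonhole, one more jellybean lands in a flavour already at 9, so 100 draws are enough and 99 are not.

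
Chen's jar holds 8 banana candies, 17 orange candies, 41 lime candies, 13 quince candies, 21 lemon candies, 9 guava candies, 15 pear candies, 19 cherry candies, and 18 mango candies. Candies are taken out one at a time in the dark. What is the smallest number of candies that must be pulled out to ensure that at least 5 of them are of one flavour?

37

By the pigeonhole principle, put each drawn candy into a box by flavour. The largest draw with every box below 5 takes min(count, 4) from each flavour.
Σ min(cᵢ, 4) = 4 + 4 + 4 + 4 + 4 + 4 + 4 + 4 + 4 = 36.
Draw number 36 + 1 = 37 must push one box to 5.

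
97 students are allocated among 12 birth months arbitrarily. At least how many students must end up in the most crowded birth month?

Pigeonhole: the 12 birth months are the holes and the 97 students are the pigeons.
If every birth month held at most 8 students, the total would be at most 12 × 8 = 96, which is less than 97.
So some birth month holds at least ⌈97/12⌉ = 9 students.

9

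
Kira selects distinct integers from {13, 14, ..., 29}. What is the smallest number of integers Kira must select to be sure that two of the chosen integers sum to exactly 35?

13

Group the elements by complementary pair {x, 35−x}: {13,22}, {14,21}, {15,20}, …, giving 5 two-element pairs and 7 integers whose partner 35−x falls outside [13,29].
Treating each of those 12 groups as a pigeonhole, one can pick one integer per group — 12 integers — with no two summing to 35.
The 13th integer lands in an occupied pair, forcing a sum of 35.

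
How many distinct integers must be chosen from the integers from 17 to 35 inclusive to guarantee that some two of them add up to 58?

Two chosen integers sum to 58 exactly when both halves of some pair {x, 58−x} with 23 ≤ x ≤ 58−x ≤ 35 are chosen — 6 such pairs.
The remaining 7 elements (those with no distinct partner in range) can never complete a 58-sum, so the worst case takes all of them and one from each pair: 7 + 6 = 13.
The 14th integer has to be the second member of some pair, so 13 + 1 = 14.

14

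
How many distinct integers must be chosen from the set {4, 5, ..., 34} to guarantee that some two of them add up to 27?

Two chosen integers sum to 27 exactly when both halves of some pair {x, 27−x} with 4 ≤ x ≤ 27−x ≤ 23 are chosen — 10 such pairs.
The remaining 11 elements (those with no distinct partner in range) can never complete a 27-sum, so the worst case takes all of them and one from each pair: 11 + 10 = 21.
The 22nd integer has to be the second member of some pair, so 21 + 1 = 22.

22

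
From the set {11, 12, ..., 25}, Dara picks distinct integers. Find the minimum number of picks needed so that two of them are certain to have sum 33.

A set avoiding the sum 33 can contain at most one of each pair {x, 33−x}, plus the 3 elements whose complement lies outside the range.
The integers 17, …, 25 (9 of them) are such a set: any two sum to at least 17+18 = 35 > 33.
Any 10th integer completes one of the 6 pairs, so 10 choices force a sum of 33.

10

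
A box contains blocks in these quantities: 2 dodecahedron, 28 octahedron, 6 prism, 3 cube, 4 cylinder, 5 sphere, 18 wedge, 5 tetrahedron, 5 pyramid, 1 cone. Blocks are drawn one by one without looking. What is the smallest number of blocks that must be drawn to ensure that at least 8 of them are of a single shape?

By pigeonhole, put each drawn block into a box by shape. The largest draw with every box below 8 takes min(count, 7) from each shape; shapes with fewer than 7 contribute all they have.
Σ min(cᵢ, 7) = 2 + 7 + 6 + 3 + 4 + 5 + 7 + 5 + 5 + 1 = 45.
Draw number 45 + 1 = 46 must push one box to 8.

46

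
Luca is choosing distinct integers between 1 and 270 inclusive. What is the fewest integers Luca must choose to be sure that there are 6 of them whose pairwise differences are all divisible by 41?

206

Integers whose pairwise differences are multiples of 41 are exactly those sharing a remainder mod 41. The 41 residue classes mod 41 are the pigeonholes.
With 205 integers one could put 5 in each residue class and have no class reach 6.
The 206th integer pushes some class to 6, so 41·5 + 1 = 206.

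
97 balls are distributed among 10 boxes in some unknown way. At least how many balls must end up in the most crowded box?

10

By pigeonhole, the 10 boxes are the holes and the 97 balls are the pigeons.
If every box held at most 9 balls, the total would be at most 10 × 9 = 90, which is less than 97.
So some box holds at least ⌈97/10⌉ = 10 balls.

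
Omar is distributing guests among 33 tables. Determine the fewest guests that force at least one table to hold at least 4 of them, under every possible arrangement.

100

With 99 guests one could put exactly 3 in each of the 33 tables, and no table would reach 4.
By the pigeonhole principle, one more guest must land in a table that already has 3, giving it 4.
So 33 × 3 + 1 = 100 guests are required.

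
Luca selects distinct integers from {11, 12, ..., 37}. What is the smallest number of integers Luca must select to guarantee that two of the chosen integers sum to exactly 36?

Two chosen integers sum to 36 exactly when both halves of some pair {x, 36−x} with 11 ≤ x ≤ 36−x ≤ 25 are chosen — 7 such pairs.
The remaining 13 elements (those with no distinct partner in range) can never complete a 36-sum, so the worst case takes all of them and one from each pair: 13 + 7 = 20.
The 21st integer has to be the second member of some pair, so 20 + 1 = 21.

21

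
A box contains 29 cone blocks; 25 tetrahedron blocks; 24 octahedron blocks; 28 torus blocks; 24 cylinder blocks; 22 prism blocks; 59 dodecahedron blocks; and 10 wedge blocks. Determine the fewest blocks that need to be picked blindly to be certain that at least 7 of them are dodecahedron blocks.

169

In the worst case for collecting dodecahedron blocks, every non-dodecahedron block comes out first.
There are 29 + 25 + 24 + 28 + 24 + 22 + 10 = 162 non-dodecahedron blocks altogether.
After those, each further block must be dodecahedron, so 162 + 7 = 169 draws guarantee 7 dodecahedron blocks.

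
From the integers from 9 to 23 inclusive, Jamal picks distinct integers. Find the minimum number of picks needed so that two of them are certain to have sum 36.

11

Group the elements by complementary pair {x, 36−x}: {13,23}, {14,22}, {15,21}, …, giving 5 two-element pairs, the single value 18 (it cannot pair with itself since the integers are distinct), and 4 integers whose partner 36−x falls outside [9,23].
By the pigeonhole principle, treating each of those 10 groups as a pigeonhole, one can pick one integer per group — 10 integers — with no two summing to 36.
The 11th integer lands in an occupied pair, forcing a sum of 36.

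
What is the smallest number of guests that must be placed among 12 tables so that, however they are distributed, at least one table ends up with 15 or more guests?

With 168 guests one could put exactly 14 in each of the 12 tables, and no table would reach 15.
One more guest must land in a table that already has 14, giving it 15.
So 12 × 14 + 1 = 169 guests are required.

169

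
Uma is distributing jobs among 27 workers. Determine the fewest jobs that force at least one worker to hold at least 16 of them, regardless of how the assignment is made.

406

With 405 jobs one could put exactly 15 in each of the 27 workers, and no worker would reach 16.
One more job must land in a worker that already has 15, giving it 16.
So 27 × 15 + 1 = 406 jobs are required.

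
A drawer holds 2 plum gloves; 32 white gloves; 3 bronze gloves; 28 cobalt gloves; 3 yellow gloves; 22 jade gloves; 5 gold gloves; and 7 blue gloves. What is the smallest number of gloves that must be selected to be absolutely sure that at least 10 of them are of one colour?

Put each drawn glove into a box by colour. The largest draw with every box below 10 takes min(count, 9) from each colour; colours with fewer than 9 contribute all they have.
Σ min(cᵢ, 9) = 2 + 9 + 3 + 9 + 3 + 9 + 5 + 7 = 47.
Draw number 47 + 1 = 48 must push one box to 10.

48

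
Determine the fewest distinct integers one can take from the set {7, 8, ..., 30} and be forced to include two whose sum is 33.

15

Group the elements by complementary pair {x, 33−x}: {7,26}, {8,25}, {9,24}, …, giving 10 two-element pairs and 4 integers whose partner 33−x falls outside [7,30].
Treating each of those 14 groups as a pigeonhole, one can pick one integer per group — 14 integers — with no two summing to 33.
The 15th integer lands in an occupied pair, forcing a sum of 33.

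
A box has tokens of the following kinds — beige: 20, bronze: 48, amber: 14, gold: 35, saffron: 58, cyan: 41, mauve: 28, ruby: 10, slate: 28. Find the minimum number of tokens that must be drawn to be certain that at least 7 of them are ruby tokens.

In the worst case for collecting ruby tokens, every non-ruby token comes out first.
There are 20 + 48 + 14 + 35 + 58 + 41 + 28 + 28 = 272 non-ruby tokens altogether.
After those, each further token must be ruby, so 272 + 7 = 279 draws guarantee 7 ruby tokens.

279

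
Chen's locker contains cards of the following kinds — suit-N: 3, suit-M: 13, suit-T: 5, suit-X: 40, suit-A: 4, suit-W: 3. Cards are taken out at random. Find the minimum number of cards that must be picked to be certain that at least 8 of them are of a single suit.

An adversary could hand out at most 7 cards per suit (4 suits run out sooner): 3 + 7 + 5 + 7 + 4 + 3 = 29 cards and still no suit has 8.
One more card lands in a suit already at 7, so 30 draws are enough and 29 are not.

30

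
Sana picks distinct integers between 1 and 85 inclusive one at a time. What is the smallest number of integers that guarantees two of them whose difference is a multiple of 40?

Integers whose pairwise differences are multiples of 40 are exactly those sharing a remainder mod 40. Pigeonhole: the 40 residue classes mod 40 are the pigeonholes.
With 40 integers one could put 1 in each residue class and have no class reach 2.
The 41st integer pushes some class to 2, so 40·1 + 1 = 41.

41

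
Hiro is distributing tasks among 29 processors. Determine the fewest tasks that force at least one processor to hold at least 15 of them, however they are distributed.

With 406 tasks one could put exactly 14 in each of the 29 processors, and no processor would reach 15.
One more task must land in a processor that already has 14, giving it 15.
So 29 × 14 + 1 = 407 tasks are required.

407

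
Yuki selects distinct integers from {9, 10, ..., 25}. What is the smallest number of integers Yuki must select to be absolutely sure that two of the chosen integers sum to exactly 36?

11

A set avoiding the sum 36 can contain at most one of each pair {x, 36−x}, plus the 3 elements whose complement lies outside the range or equal to its own complement.
The integers 9, …, 18 (10 of them) are such a set: any two sum to at least 9+10 = 19 and at most 17+18 = 35 < 36.
Any 11th integer completes one of the 7 pairs, so 11 choices force a sum of 36.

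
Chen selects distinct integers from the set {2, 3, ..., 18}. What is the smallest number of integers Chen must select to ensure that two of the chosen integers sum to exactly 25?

A set avoiding the sum 25 can contain at most one of each pair {x, 25−x}, plus the 5 elements whose complement lies outside the range.
The integers 2, …, 12 (11 of them) are such a set: any two sum to at least 2+3 = 5 and at most 11+12 = 23 < 25.
By the pigeonhole principle, any 12th integer completes one of the 6 pairs, so 12 choices force a sum of 25.

12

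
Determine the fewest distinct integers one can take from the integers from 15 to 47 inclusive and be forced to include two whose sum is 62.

Group the elements by complementary pair {x, 62−x}: {15,47}, {16,46}, {17,45}, …, giving 16 two-element pairs and the single value 31 (it cannot pair with itself since the integers are distinct).
By pigeonhole, treating each of those 17 groups as a pigeonhole, one can pick one integer per group — 17 integers — with no two summing to 62.
The 18th integer lands in an occupied pair, forcing a sum of 62.

18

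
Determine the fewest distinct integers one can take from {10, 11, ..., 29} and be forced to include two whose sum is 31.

15

Group the elements by complementary pair {x, 31−x}: {10,21}, {11,20}, {12,19}, …, giving 6 two-element pairs and 8 integers whose partner 31−x falls outside [10,29].
By pigeonhole, treating each of those 14 groups as a pigeonhole, one can pick one integer per group — 14 integers — with no two summing to 31.
The 15th integer lands in an occupied pair, forcing a sum of 31.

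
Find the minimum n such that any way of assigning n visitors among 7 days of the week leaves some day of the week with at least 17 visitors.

113

With 112 visitors one could put exactly 16 in each of the 7 days of the week, and no day of the week would reach 17.
One more visitor must land in a day of the week that already has 16, giving it 17.
So 7 × 16 + 1 = 113 visitors are required.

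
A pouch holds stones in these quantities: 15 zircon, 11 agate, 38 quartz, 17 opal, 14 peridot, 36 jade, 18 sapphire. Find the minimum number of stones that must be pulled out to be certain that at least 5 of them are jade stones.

In the worst case for collecting jade stones, every non-jade stone comes out first.
There are 15 + 11 + 38 + 17 + 14 + 18 = 113 non-jade stones altogether.
After those, each further stone must be jade, so 113 + 5 = 118 draws guarantee 5 jade stones.

118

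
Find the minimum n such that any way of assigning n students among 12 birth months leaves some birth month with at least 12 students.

133

With 132 students one could put exactly 11 in each of the 12 birth months, and no birth month would reach 12.
Pigeonhole: one more student must land in a birth month that already has 11, giving it 12.
So 12 × 11 + 1 = 133 students are required.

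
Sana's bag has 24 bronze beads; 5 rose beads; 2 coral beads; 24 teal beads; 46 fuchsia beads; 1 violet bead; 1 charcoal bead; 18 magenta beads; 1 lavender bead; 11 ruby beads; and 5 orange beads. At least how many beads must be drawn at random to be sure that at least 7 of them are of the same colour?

46

Pigeonhole: put each drawn bead into a box by colour. The largest draw with every box below 7 takes min(count, 6) from each colour; colours with fewer than 6 contribute all they have.
Σ min(cᵢ, 6) = 6 + 5 + 2 + 6 + 6 + 1 + 1 + 6 + 1 + 6 + 5 = 45.
Draw number 45 + 1 = 46 must push one box to 7.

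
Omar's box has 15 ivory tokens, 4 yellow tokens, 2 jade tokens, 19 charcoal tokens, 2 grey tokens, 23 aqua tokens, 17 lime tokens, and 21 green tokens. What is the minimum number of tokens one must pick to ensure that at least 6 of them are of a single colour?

An adversary could hand out at most 5 tokens per colour (yellow, jade, grey run out sooner): 5 + 4 + 2 + 5 + 2 + 5 + 5 + 5 = 33 tokens and still no colour has 6.
One more token lands in a colour already at 5, so 34 draws are enough and 33 are not.

34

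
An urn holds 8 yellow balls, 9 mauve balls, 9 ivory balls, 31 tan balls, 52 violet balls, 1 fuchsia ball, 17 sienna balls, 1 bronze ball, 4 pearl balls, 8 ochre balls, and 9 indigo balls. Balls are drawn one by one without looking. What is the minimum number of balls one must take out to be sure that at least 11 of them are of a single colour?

80

An adversary could hand out at most 10 balls per colour (8 colours run out sooner): 8 + 9 + 9 + 10 + 10 + 1 + 10 + 1 + 4 + 8 + 9 = 79 balls and still no colour has 11.
By the pigeonhole principle, one more ball lands in a colour already at 10, so 80 draws are enough and 79 are not.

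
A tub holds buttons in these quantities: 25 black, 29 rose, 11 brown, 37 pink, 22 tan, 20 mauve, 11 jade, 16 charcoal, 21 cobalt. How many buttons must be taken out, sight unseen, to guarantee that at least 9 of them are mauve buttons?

In the worst case for collecting mauve buttons, every non-mauve button comes out first.
There are 25 + 29 + 11 + 37 + 22 + 11 + 16 + 21 = 172 non-mauve buttons altogether.
After those, each further button must be mauve, so 172 + 9 = 181 draws guarantee 9 mauve buttons.

181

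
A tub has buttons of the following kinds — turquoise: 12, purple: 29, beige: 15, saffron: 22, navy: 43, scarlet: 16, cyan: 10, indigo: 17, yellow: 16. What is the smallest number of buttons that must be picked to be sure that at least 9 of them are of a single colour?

By the pigeonhole principle, the 9 colours are the holes; the buttons drawn are the pigeons.
To avoid 9 of any one colour, the worst case takes at most 8 of each colour.
That gives 8 + 8 + 8 + 8 + 8 + 8 + 8 + 8 + 8 = 72 buttons with no colour reaching 9.
The next button forces some colour to 9, so 72 + 1 = 73.

73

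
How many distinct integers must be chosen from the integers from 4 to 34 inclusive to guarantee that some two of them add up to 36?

Two chosen integers sum to 36 exactly when both halves of some pair {x, 36−x} with 4 ≤ x ≤ 36−x ≤ 32 are chosen — 14 such pairs.
The remaining 3 elements (those with no distinct partner in range) can never complete a 36-sum, so the worst case takes all of them and one from each pair: 3 + 14 = 17.
Pigeonhole: the 18th integer has to be the second member of some pair, so 17 + 1 = 18.

18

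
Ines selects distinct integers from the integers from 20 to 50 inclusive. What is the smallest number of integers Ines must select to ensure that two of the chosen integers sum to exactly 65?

Two chosen integers sum to 65 exactly when both halves of some pair {x, 65−x} with 20 ≤ x ≤ 65−x ≤ 45 are chosen — 13 such pairs.
The remaining 5 elements (those with no distinct partner in range) can never complete a 65-sum, so the worst case takes all of them and one from each pair: 5 + 13 = 18.
By pigeonhole, the 19th integer has to be the second member of some pair, so 18 + 1 = 19.

19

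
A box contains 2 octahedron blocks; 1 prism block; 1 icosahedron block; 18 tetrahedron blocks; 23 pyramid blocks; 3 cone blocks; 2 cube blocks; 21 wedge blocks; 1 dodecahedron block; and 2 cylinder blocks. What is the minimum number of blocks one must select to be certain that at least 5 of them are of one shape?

Put each drawn block into a box by shape. The largest draw with every box below 5 takes min(count, 4) from each shape; shapes with fewer than 4 contribute all they have.
Σ min(cᵢ, 4) = 2 + 1 + 1 + 4 + 4 + 3 + 2 + 4 + 1 + 2 = 24.
Draw number 24 + 1 = 25 must push one box to 5.

25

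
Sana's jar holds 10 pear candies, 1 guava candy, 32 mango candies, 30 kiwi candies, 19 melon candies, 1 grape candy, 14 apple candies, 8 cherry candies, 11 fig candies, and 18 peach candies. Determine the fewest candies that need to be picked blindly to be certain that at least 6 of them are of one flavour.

43

An adversary could hand out at most 5 candies per flavour (guava, grape run out sooner): 5 + 1 + 5 + 5 + 5 + 1 + 5 + 5 + 5 + 5 = 42 candies and still no flavour has 6.
One more candy lands in a flavour already at 5, so 43 draws are enough and 42 are not.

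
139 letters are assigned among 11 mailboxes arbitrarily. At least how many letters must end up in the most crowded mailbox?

13

Pigeonhole: the 11 mailboxes are the holes and the 139 letters are the pigeons.
If every mailbox held at most 12 letters, the total would be at most 11 × 12 = 132, which is less than 139.
So some mailbox holds at least ⌈139/11⌉ = 13 letters.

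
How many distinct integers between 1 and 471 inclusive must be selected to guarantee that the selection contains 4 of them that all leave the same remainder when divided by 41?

124

The 41 residue classes mod 41 are the pigeonholes.
With 123 integers one could put 3 in each residue class and have no class reach 4.
The 124th integer pushes some class to 4, so 41·3 + 1 = 124.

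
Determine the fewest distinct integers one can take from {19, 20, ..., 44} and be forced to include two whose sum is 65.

15

Two chosen integers sum to 65 exactly when both halves of some pair {x, 65−x} with 21 ≤ x ≤ 65−x ≤ 44 are chosen — 12 such pairs.
The remaining 2 elements (those with no distinct partner in range) can never complete a 65-sum, so the worst case takes all of them and one from each pair: 2 + 12 = 14.
The 15th integer has to be the second member of some pair, so 14 + 1 = 15.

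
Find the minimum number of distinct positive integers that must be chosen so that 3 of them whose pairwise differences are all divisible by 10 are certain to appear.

Integers whose pairwise differences are multiples of 10 are exactly those sharing a remainder mod 10. The 10 residue classes mod 10 are the pigeonholes.
With 20 integers one could put 2 in each residue class and have no class reach 3.
The 21st integer pushes some class to 3, so 10·2 + 1 = 21.

21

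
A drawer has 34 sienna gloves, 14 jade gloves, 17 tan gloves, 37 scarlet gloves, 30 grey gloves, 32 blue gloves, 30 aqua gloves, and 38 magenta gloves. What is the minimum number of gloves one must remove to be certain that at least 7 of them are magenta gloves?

In the worst case for collecting magenta gloves, every non-magenta glove comes out first.
There are 34 + 14 + 17 + 37 + 30 + 32 + 30 = 194 non-magenta gloves altogether.
After those, each further glove must be magenta, so 194 + 7 = 201 draws guarantee 7 magenta gloves.

201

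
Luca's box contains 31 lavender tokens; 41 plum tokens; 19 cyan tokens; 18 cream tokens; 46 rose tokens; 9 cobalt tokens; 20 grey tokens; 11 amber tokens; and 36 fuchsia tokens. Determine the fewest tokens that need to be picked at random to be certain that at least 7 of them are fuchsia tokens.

In the worst case for collecting fuchsia tokens, every non-fuchsia token comes out first.
There are 31 + 41 + 19 + 18 + 46 + 9 + 20 + 11 = 195 non-fuchsia tokens altogether.
After those, each further token must be fuchsia, so 195 + 7 = 202 draws guarantee 7 fuchsia tokens.

202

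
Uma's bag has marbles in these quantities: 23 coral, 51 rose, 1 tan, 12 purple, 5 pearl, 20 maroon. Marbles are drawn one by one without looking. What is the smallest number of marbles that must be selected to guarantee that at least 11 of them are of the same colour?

By pigeonhole, put each drawn marble into a box by colour. The largest draw with every box below 11 takes min(count, 10) from each colour; colours with fewer than 10 contribute all they have.
Σ min(cᵢ, 10) = 10 + 10 + 1 + 10 + 5 + 10 = 46.
Draw number 46 + 1 = 47 must push one box to 11.

47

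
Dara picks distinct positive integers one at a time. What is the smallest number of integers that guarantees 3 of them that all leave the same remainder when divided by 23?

The 23 residue classes mod 23 are the pigeonholes.
With 46 integers one could put 2 in each residue class and have no class reach 3.
The 47th integer pushes some class to 3, so 23·2 + 1 = 47.

47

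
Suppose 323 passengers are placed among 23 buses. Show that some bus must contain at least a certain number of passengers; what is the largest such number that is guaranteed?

15

By the pigeonhole principle, the 23 buses are the holes and the 323 passengers are the pigeons.
If every bus held at most 14 passengers, the total would be at most 23 × 14 = 322, which is less than 323.
So some bus holds at least ⌈323/23⌉ = 15 passengers.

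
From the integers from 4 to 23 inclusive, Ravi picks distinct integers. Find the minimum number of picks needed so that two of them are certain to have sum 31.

A set avoiding the sum 31 can contain at most one of each pair {x, 31−x}, plus the 4 elements whose complement lies outside the range.
The integers 4, …, 15 (12 of them) are such a set: any two sum to at least 4+5 = 9 and at most 14+15 = 29 < 31.
By pigeonhole, any 13th integer completes one of the 8 pairs, so 13 choices force a sum of 31.

13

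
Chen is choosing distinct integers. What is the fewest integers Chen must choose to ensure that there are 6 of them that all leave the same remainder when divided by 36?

The 36 residue classes mod 36 are the pigeonholes.
With 180 integers one could put 5 in each residue class and have no class reach 6.
The 181st integer pushes some class to 6, so 36·5 + 1 = 181.

181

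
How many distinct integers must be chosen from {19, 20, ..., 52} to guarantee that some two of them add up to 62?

23

Group the elements by complementary pair {x, 62−x}: {19,43}, {20,42}, {21,41}, …, giving 12 two-element pairs; the single value 31 (it cannot pair with itself since the integers are distinct); and 9 integers whose partner 62−x falls outside [19,52].
Treating each of those 22 groups as a pigeonhole, one can pick one integer per group — 22 integers — with no two summing to 62.
The 23rd integer lands in an occupied pair, forcing a sum of 62.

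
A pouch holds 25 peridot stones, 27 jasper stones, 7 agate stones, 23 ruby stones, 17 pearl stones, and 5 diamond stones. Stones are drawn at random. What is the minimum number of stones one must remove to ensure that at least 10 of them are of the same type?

An adversary could hand out at most 9 stones per type (agate, diamond run out sooner): 9 + 9 + 7 + 9 + 9 + 5 = 48 stones and still no type has 10.
One more stone lands in a type already at 9, so 49 draws are enough and 48 are not.

49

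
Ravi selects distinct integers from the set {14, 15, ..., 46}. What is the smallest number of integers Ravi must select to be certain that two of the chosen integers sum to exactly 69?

A set avoiding the sum 69 can contain at most one of each pair {x, 69−x}, plus the 9 elements whose complement lies outside the range.
The integers 14, …, 34 (21 of them) are such a set: any two sum to at least 14+15 = 29 and at most 33+34 = 67 < 69.
Pigeonhole: any 22nd integer completes one of the 12 pairs, so 22 choices force a sum of 69.

22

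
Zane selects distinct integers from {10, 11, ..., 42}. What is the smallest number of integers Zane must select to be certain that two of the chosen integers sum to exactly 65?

Group the elements by complementary pair {x, 65−x}: {23,42}, {24,41}, {25,40}, …, giving 10 two-element pairs and 13 integers whose partner 65−x falls outside [10,42].
By pigeonhole, treating each of those 23 groups as a pigeonhole, one can pick one integer per group — 23 integers — with no two summing to 65.
The 24th integer lands in an occupied pair, forcing a sum of 65.

24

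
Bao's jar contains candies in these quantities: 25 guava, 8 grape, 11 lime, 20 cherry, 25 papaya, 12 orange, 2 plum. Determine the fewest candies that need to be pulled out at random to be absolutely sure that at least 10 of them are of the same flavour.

56

By the pigeonhole principle, the 7 flavours are the holes; the candies drawn are the pigeons.
To avoid 10 of any one flavour, the worst case takes at most 9 of each flavour, or every candy of a flavour that has fewer than 9.
That gives 9 + 8 + 9 + 9 + 9 + 9 + 2 = 55 candies with no flavour reaching 10.
The next candy forces some flavour to 10, so 55 + 1 = 56.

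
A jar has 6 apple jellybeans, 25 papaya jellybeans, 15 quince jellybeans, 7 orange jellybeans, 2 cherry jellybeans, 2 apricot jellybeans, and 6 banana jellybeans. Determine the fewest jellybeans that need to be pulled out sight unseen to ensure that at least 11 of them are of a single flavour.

The 7 flavours are the holes; the jellybeans drawn are the pigeons.
To avoid 11 of any one flavour, the worst case takes at most 10 of each flavour, or every jellybean of a flavour that has fewer than 10.
That gives 6 + 10 + 10 + 7 + 2 + 2 + 6 = 43 jellybeans with no flavour reaching 11.
The next jellybean forces some flavour to 11, so 43 + 1 = 44.

44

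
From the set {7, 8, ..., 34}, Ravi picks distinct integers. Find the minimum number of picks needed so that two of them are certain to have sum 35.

A set avoiding the sum 35 can contain at most one of each pair {x, 35−x}, plus the 6 elements whose complement lies outside the range.
The integers 18, …, 34 (17 of them) are such a set: any two sum to at least 18+19 = 37 > 35.
Pigeonhole: any 18th integer completes one of the 11 pairs, so 18 choices force a sum of 35.

18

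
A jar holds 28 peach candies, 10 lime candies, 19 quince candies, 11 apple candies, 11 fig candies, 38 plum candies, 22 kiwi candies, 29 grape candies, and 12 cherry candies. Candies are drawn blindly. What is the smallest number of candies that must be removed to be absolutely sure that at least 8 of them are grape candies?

In the worst case for collecting grape candies, every non-grape candy comes out first.
There are 28 + 10 + 19 + 11 + 11 + 38 + 22 + 12 = 151 non-grape candies altogether.
After those, each further candy must be grape, so 151 + 8 = 159 draws guarantee 8 grape candies.

159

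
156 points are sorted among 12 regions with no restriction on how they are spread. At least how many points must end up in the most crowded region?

Pigeonhole: the 12 regions are the holes and the 156 points are the pigeons.
If every region held at most 12 points, the total would be at most 12 × 12 = 144, which is less than 156.
So some region holds at least ⌈156/12⌉ = 13 points.

13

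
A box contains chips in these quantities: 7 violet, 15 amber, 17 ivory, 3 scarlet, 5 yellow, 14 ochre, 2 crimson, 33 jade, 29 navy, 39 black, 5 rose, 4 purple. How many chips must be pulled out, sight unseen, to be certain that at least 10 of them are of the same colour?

Pigeonhole: put each drawn chip into a box by colour. The largest draw with every box below 10 takes min(count, 9) from each colour; colours with fewer than 9 contribute all they have.
Σ min(cᵢ, 9) = 7 + 9 + 9 + 3 + 5 + 9 + 2 + 9 + 9 + 9 + 5 + 4 = 80.
Draw number 80 + 1 = 81 must push one box to 10.

81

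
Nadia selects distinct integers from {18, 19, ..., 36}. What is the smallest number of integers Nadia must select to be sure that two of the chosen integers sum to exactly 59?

13

Group the elements by complementary pair {x, 59−x}: {23,36}, {24,35}, {25,34}, …, giving 7 two-element pairs and 5 integers whose partner 59−x falls outside [18,36].
Treating each of those 12 groups as a pigeonhole, one can pick one integer per group — 12 integers — with no two summing to 59.
The 13th integer lands in an occupied pair, forcing a sum of 59.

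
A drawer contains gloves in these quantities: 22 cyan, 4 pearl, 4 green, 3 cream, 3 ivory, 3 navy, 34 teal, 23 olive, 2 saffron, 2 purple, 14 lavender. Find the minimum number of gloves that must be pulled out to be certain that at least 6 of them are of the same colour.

Put each drawn glove into a box by colour. The largest draw with every box below 6 takes min(count, 5) from each colour; colours with fewer than 5 contribute all they have.
Σ min(cᵢ, 5) = 5 + 4 + 4 + 3 + 3 + 3 + 5 + 5 + 2 + 2 + 5 = 41.
Draw number 41 + 1 = 42 must push one box to 6.

42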